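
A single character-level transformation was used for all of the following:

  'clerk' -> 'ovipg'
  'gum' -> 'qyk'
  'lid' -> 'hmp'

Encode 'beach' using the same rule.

lgeif

The output letters match the input read backwards, each shifted +4: clerk reversed is krelc. Two steps: reverse the string, then apply a Caesar shift of +4.
For beach: reverse → hcaeb; then shift: h+4=l, c+4=g, a+4=e, e+4=i, b+4=f.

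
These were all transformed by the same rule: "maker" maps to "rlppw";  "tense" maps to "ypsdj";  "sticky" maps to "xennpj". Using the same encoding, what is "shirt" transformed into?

The shifts repeat in a cycle of length 2: positions 0,1,… shift by +5, +11, then the pattern repeats.
On shirt: s+5=x, h+11=s, i+5=n, r+11=c, t+5=y.

xsncy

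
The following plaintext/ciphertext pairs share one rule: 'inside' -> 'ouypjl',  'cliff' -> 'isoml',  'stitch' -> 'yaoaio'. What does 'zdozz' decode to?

Shifts by position in inside: pos 0: i→o (+6), pos 1: n→u (+7), pos 2: s→y (+6), pos 3: i→p (+7) — repeating every 2. A repeating key of period 2 is used — shifts +6, +7 over and over.
Reversing it on zdozz: z−6=t, d−7=w, o−6=i, z−7=s, z−6=t.

twist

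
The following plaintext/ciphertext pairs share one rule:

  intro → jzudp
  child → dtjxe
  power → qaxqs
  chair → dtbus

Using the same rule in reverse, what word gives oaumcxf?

Shifts by position in intro: pos 0: i→j (+1), pos 1: n→z (+12), pos 2: t→u (+1), pos 3: r→d (+12) — repeating every 2. The shifts repeat in a cycle of length 2: positions 0,1,… shift by +1, +12, then the pattern repeats.
Undoing it on oaumcxf: o−1=n, a−12=o, u−1=t, m−12=a, c−1=b, x−12=l, f−1=e.

notable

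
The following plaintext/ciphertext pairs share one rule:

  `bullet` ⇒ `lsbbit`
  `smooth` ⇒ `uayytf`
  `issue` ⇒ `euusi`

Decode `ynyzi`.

Each letter's alphabet position (a=0..z=25) is mapped through 25·x+12 mod 26 — an affine cipher.
Undoing it on ynyzi: y(24)→25·(24−12)≡14=o; n(13)→25·(13−12)≡25=z; y(24)→25·(24−12)≡14=o; z(25)→25·(25−12)≡13=n; i(8)→25·(8−12)≡4=e (all mod 26).

ozone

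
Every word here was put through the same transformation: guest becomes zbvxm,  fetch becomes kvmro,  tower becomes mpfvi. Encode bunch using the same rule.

cbaro

g(6)→z(25) and u(20)→b(1) fit y≡15x+13 (mod 26); the inverse of 15 mod 26 is 7. Treating letters as 0–25, the rule is x ↦ 15x + 13 (mod 26).
Applying it to bunch: b(1)→15·1+13≡2=c; u(20)→15·20+13≡1=b; n(13)→15·13+13≡0=a; c(2)→15·2+13≡17=r; h(7)→15·7+13≡14=o (all mod 26).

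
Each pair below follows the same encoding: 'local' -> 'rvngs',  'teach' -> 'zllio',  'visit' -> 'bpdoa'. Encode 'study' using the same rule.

Shifts by position in local: pos 0: l→r (+6), pos 1: o→v (+7), pos 2: c→n (+11), pos 3: a→g (+6), pos 4: l→s (+7) — repeating every 3. The shifts repeat in a cycle of length 3: positions 0,1,… shift by +6, +7, +11, then the pattern repeats.
For study: s+6=y, t+7=a, u+11=f, d+6=j, y+7=f.

yafjf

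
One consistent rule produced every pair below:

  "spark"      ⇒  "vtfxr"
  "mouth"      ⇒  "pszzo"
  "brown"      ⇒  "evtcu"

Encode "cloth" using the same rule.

fptzo

Letter i (0-indexed) is shifted by i+3, so successive shifts are 3, 4, 5, ….
For cloth: c+3=f, l+4=p, o+5=t, t+6=z, h+7=o.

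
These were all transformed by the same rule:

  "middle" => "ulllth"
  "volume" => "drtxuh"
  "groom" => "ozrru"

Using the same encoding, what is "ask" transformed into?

das

The shift depends on letter class: consonant m→u is +8, but vowel i→l is +3. Vowels shift forward by 3 and consonants shift forward by 8.
Applying it to ask: a(vowel)+3=d, s(cons)+8=a, k(cons)+8=s.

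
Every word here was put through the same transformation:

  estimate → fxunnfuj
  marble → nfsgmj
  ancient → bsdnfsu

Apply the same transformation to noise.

Shifts by position in estimate: pos 0: e→f (+1), pos 1: s→x (+5), pos 2: t→u (+1), pos 3: i→n (+5) — repeating every 2. The shifts repeat in a cycle of length 2: positions 0,1,… shift by +1, +5, then the pattern repeats.
For noise: n+1=o, o+5=t, i+1=j, s+5=x, e+1=f.

otjxf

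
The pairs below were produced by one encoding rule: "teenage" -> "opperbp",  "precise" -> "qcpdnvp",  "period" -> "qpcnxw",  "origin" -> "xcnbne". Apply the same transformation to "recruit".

cpdchno

Each letter's alphabet position (a=0..z=25) is mapped through 19·x+17 mod 26 — an affine cipher.
For recruit: r(17)→19·17+17≡2=c; e(4)→19·4+17≡15=p; c(2)→19·2+17≡3=d; r(17)→19·17+17≡2=c; u(20)→19·20+17≡7=h; i(8)→19·8+17≡13=n; t(19)→19·19+17≡14=o (all mod 26).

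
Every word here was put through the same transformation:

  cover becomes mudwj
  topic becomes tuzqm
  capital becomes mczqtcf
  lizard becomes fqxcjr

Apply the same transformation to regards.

jwgcjro

c(2)→m(12) and o(14)→u(20) fit y≡5x+2 (mod 26); the inverse of 5 mod 26 is 21. Treating letters as 0–25, the rule is x ↦ 5x + 2 (mod 26).
For regards: r(17)→5·17+2≡9=j; e(4)→5·4+2≡22=w; g(6)→5·6+2≡6=g; a(0)→5·0+2≡2=c; r(17)→5·17+2≡9=j; d(3)→5·3+2≡17=r; s(18)→5·18+2≡14=o (all mod 26).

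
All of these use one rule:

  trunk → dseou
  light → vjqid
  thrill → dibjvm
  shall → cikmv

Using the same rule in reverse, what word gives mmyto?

Shifts by position in trunk: pos 0: t→d (+10), pos 1: r→s (+1), pos 2: u→e (+10), pos 3: n→o (+1) — repeating every 2. The shifts repeat in a cycle of length 2: positions 0,1,… shift by +10, +1, then the pattern repeats.
Undoing it on mmyto: m−10=c, m−1=l, y−10=o, t−1=s, o−10=e.

close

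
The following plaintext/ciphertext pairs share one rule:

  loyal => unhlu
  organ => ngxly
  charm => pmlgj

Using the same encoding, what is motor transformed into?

This is an affine cipher: with a=0,…,z=25, each position x becomes (15x+11) mod 26.
For motor: m(12)→15·12+11≡9=j; o(14)→15·14+11≡13=n; t(19)→15·19+11≡10=k; o(14)→15·14+11≡13=n; r(17)→15·17+11≡6=g (all mod 26).

jnkng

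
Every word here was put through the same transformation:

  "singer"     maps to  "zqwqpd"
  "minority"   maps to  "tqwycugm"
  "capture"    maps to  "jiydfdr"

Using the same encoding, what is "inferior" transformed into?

Each letter shifts forward by (position + 7), i.e. 7, 8, 9, … — the shift grows by one for each successive letter.
For inferior: i+7=p, n+8=v, f+9=o, e+10=o, r+11=c, i+12=u, o+13=b, r+14=f.

pvoocubf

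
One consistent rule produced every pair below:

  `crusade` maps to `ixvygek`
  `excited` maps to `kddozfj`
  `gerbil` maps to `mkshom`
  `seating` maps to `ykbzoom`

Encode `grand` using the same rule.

mxbtj

Shifts by position in crusade: pos 0: c→i (+6), pos 1: r→x (+6), pos 2: u→v (+1), pos 3: s→y (+6), pos 4: a→g (+6), pos 5: d→e (+1) — repeating every 3. The shifts repeat in a cycle of length 3: positions 0,1,… shift by +6, +6, +1, then the pattern repeats.
For grand: g+6=m, r+6=x, a+1=b, n+6=t, d+6=j.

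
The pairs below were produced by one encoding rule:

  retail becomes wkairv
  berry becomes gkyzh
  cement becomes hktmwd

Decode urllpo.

pledge

Each letter shifts forward by (position + 5), i.e. 5, 6, 7, … — the shift grows by one for each successive letter.
Reversing it on urllpo: u−5=p, r−6=l, l−7=e, l−8=d, p−9=g, o−10=e.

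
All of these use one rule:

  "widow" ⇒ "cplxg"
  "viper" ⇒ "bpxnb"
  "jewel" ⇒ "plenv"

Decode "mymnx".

In widow: w→c is +6, i→p is +7, d→l is +8, o→x is +9 — the shift increases by 1 each position. Letter i (0-indexed) is shifted by i+6, so successive shifts are 6, 7, 8, ….
Undoing it on mymnx: m−6=g, y−7=r, m−8=e, n−9=e, x−10=n.

green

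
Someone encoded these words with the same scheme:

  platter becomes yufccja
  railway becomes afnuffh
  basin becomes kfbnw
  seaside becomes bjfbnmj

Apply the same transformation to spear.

The shift depends on letter class: consonant p→y is +9, but vowel a→f is +5. Two shifts are in play — +5 for a/e/i/o/u, +9 for every other letter.
For spear: s(cons)+9=b, p(cons)+9=y, e(vowel)+5=j, a(vowel)+5=f, r(cons)+9=a.

byjfa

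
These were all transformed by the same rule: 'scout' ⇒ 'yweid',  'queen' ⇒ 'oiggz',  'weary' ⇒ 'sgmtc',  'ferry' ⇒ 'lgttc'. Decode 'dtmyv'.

trash

s(18)→y(24) and c(2)→w(22) fit y≡5x+12 (mod 26); the inverse of 5 mod 26 is 21. Each letter's alphabet position (a=0..z=25) is mapped through 5·x+12 mod 26 — an affine cipher.
Decoding dtmyv: d(3)→21·(3−12)≡19=t; t(19)→21·(19−12)≡17=r; m(12)→21·(12−12)≡0=a; y(24)→21·(24−12)≡18=s; v(21)→21·(21−12)≡7=h (all mod 26).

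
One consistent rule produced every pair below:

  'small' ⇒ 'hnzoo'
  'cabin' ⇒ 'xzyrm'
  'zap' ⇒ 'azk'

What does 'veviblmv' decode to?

everyone

Each pair mirrors across the alphabet (s↔h, m↔n, a↔z): positions sum to 25. Each letter is replaced by its mirror in the alphabet: a↔z, b↔y, c↔x, and so on (the Atbash cipher).
Undoing it on veviblmv: v↔e, e↔v, v↔e, i↔r, b↔y, l↔o, m↔n, v↔e.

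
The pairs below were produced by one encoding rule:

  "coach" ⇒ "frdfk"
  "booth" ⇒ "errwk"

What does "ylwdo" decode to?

vital

Compare letters: c→f is +3, o→r is +3, a→d is +3 — a constant shift. It's a constant shift of +3 (ROT3).
Reversing it on ylwdo: y−3=v, l−3=i, w−3=t, d−3=a, o−3=l.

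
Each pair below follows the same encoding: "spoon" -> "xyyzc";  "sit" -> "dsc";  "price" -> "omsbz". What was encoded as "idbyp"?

forty

Two steps: reverse the string, then apply a Caesar shift of +10.
Reversing it on idbyp: shift back: i−10=y, d−10=t, b−10=r, y−10=o, p−10=f → ytrof; then reverse → forty.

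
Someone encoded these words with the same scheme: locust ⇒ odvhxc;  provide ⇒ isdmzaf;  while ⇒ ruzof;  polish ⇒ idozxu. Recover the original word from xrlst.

l(11)→o(14) and o(14)→d(3) fit y≡5x+11 (mod 26); the inverse of 5 mod 26 is 21. Each letter's alphabet position (a=0..z=25) is mapped through 5·x+11 mod 26 — an affine cipher.
Undoing it on xrlst: x(23)→21·(23−11)≡18=s; r(17)→21·(17−11)≡22=w; l(11)→21·(11−11)≡0=a; s(18)→21·(18−11)≡17=r; t(19)→21·(19−11)≡12=m (all mod 26).

swarm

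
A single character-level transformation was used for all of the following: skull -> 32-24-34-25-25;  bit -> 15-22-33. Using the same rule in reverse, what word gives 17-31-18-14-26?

s is letter #19 and maps to 32: an offset of 13. Letters become their 1-based position plus 13 (so a→14, b→15, …).
Reversing it on 17-31-18-14-26: 17→(17−13)÷1=4=d, 31→(31−13)÷1=18=r, 18→(18−13)÷1=5=e, 14→(14−13)÷1=1=a, 26→(26−13)÷1=13=m.

dream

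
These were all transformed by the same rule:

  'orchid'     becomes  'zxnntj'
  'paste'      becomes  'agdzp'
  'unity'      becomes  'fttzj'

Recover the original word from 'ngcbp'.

Shifts by position in orchid: pos 0: o→z (+11), pos 1: r→x (+6), pos 2: c→n (+11), pos 3: h→n (+6) — repeating every 2. The shifts repeat in a cycle of length 2: positions 0,1,… shift by +11, +6, then the pattern repeats.
Decoding ngcbp: n−11=c, g−6=a, c−11=r, b−6=v, p−11=e.

carve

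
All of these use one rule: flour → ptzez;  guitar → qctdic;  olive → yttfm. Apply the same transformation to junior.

The shifts repeat in a cycle of length 3: positions 0,1,… shift by +10, +8, +11, then the pattern repeats.
For junior: j+10=t, u+8=c, n+11=y, i+10=s, o+8=w, r+11=c.

tcyswc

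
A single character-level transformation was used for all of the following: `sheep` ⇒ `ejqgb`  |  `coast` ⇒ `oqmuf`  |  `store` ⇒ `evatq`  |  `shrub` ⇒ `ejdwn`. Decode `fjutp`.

Shifts by position in sheep: pos 0: s→e (+12), pos 1: h→j (+2), pos 2: e→q (+12), pos 3: e→g (+2) — repeating every 2. It's a Vigenère-style cipher with numeric key [12,2]: position i shifts by key[i mod 2].
Undoing it on fjutp: f−12=t, j−2=h, u−12=i, t−2=r, p−12=d.

third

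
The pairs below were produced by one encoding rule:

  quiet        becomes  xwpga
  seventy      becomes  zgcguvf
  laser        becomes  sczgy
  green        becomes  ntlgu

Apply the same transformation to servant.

Shifts by position in quiet: pos 0: q→x (+7), pos 1: u→w (+2), pos 2: i→p (+7), pos 3: e→g (+2) — repeating every 2. It's a Vigenère-style cipher with numeric key [7,2]: position i shifts by key[i mod 2].
On servant: s+7=z, e+2=g, r+7=y, v+2=x, a+7=h, n+2=p, t+7=a.

zgyxhpa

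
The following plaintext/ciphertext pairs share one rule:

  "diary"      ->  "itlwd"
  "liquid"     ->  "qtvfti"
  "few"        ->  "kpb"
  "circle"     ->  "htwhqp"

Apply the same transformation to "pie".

The rule splits by letter class: vowels +11, consonants +5.
On pie: p(cons)+5=u, i(vowel)+11=t, e(vowel)+11=p.

utp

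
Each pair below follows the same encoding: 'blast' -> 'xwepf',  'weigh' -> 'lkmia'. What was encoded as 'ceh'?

The output letters match the input read backwards, each shifted +4: blast reversed is tsalb. Two steps: reverse the string, then apply a Caesar shift of +4.
Undoing it on ceh: shift back: c−4=y, e−4=a, h−4=d → yad; then reverse → day.

day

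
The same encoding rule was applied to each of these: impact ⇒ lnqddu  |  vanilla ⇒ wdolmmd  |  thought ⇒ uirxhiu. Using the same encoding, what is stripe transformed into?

The shift depends on letter class: consonant m→n is +1, but vowel i→l is +3. The rule splits by letter class: vowels +3, consonants +1.
On stripe: s(cons)+1=t, t(cons)+1=u, r(cons)+1=s, i(vowel)+3=l, p(cons)+1=q, e(vowel)+3=h.

tuslqh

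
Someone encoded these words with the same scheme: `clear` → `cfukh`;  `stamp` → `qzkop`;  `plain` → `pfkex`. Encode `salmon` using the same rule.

qkfogx

c(2)→c(2) and l(11)→f(5) fit y≡9x+10 (mod 26); the inverse of 9 mod 26 is 3. Treating letters as 0–25, the rule is x ↦ 9x + 10 (mod 26).
On salmon: s(18)→9·18+10≡16=q; a(0)→9·0+10≡10=k; l(11)→9·11+10≡5=f; m(12)→9·12+10≡14=o; o(14)→9·14+10≡6=g; n(13)→9·13+10≡23=x (all mod 26).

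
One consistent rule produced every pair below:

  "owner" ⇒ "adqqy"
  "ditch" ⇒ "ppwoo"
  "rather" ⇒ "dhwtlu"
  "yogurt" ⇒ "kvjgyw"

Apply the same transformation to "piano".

bpdzv

Shifts by position in owner: pos 0: o→a (+12), pos 1: w→d (+7), pos 2: n→q (+3), pos 3: e→q (+12), pos 4: r→y (+7) — repeating every 3. It's a Vigenère-style cipher with numeric key [12,7,3]: position i shifts by key[i mod 3].
Applying it to piano: p+12=b, i+7=p, a+3=d, n+12=z, o+7=v.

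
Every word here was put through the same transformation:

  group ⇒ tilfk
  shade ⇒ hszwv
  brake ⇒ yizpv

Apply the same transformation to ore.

liv

Each pair mirrors across the alphabet (g↔t, r↔i, o↔l): positions sum to 25. This is the alphabet-reversal cipher (Atbash): a becomes z, b becomes y, etc.
For ore: o↔l, r↔i, e↔v.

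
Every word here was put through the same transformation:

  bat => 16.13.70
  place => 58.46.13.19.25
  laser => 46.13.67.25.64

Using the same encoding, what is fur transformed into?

28.73.64

With a=1..z=26, the number is 3·pos + 10.
For fur: f=6→28, u=21→73, r=18→64.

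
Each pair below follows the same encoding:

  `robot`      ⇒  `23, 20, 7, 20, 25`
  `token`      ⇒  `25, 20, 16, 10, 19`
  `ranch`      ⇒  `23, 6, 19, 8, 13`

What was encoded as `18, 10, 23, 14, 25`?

Each letter is replaced by its alphabet position (a=1..z=26) + 5.
Decoding 18, 10, 23, 14, 25: 18→(18−5)÷1=13=m, 10→(10−5)÷1=5=e, 23→(23−5)÷1=18=r, 14→(14−5)÷1=9=i, 25→(25−5)÷1=20=t.

merit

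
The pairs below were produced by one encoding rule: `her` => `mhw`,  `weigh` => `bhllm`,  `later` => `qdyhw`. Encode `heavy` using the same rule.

Two shifts are in play — +3 for a/e/i/o/u, +5 for every other letter.
For heavy: h(cons)+5=m, e(vowel)+3=h, a(vowel)+3=d, v(cons)+5=a, y(cons)+5=d.

mhdad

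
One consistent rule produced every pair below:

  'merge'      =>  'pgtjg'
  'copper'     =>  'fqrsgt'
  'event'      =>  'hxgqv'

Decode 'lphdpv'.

The shifts repeat in a cycle of length 3: positions 0,1,… shift by +3, +2, +2, then the pattern repeats.
Undoing it on lphdpv: l−3=i, p−2=n, h−2=f, d−3=a, p−2=n, v−2=t.

infant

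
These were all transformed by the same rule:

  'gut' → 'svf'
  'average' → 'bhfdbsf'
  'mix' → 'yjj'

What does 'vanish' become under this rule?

hbzjet

The shift depends on letter class: consonant g→s is +12, but vowel u→v is +1. Vowels shift forward by 1 and consonants shift forward by 12.
On vanish: v(cons)+12=h, a(vowel)+1=b, n(cons)+12=z, i(vowel)+1=j, s(cons)+12=e, h(cons)+12=t.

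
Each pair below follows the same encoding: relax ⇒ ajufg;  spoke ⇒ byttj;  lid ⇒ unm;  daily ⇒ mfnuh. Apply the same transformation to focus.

The shift depends on letter class: consonant r→a is +9, but vowel e→j is +5. The rule splits by letter class: vowels +5, consonants +9.
On focus: f(cons)+9=o, o(vowel)+5=t, c(cons)+9=l, u(vowel)+5=z, s(cons)+9=b.

otlzb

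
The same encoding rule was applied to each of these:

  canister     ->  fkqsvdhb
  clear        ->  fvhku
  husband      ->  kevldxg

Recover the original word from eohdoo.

beetle

Shifts by position in canister: pos 0: c→f (+3), pos 1: a→k (+10), pos 2: n→q (+3), pos 3: i→s (+10) — repeating every 2. The shifts repeat in a cycle of length 2: positions 0,1,… shift by +3, +10, then the pattern repeats.
Decoding eohdoo: e−3=b, o−10=e, h−3=e, d−10=t, o−3=l, o−10=e.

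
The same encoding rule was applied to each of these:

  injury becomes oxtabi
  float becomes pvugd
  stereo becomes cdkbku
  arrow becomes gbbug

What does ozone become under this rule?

ujuxk

The rule splits by letter class: vowels +6, consonants +10.
On ozone: o(vowel)+6=u, z(cons)+10=j, o(vowel)+6=u, n(cons)+10=x, e(vowel)+6=k.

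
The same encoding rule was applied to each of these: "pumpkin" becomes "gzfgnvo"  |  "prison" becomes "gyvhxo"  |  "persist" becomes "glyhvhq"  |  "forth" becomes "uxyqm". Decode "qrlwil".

Treating letters as 0–25, the rule is x ↦ 9x + 1 (mod 26).
Undoing it on qrlwil: q(16)→3·(16−1)≡19=t; r(17)→3·(17−1)≡22=w; l(11)→3·(11−1)≡4=e; w(22)→3·(22−1)≡11=l; i(8)→3·(8−1)≡21=v; l(11)→3·(11−1)≡4=e (all mod 26).

twelve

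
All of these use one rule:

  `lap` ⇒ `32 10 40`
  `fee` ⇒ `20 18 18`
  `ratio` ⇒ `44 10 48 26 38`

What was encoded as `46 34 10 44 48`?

smart

l(#12)→32 and a(#1)→10: differences scale by 2, so n = 2·pos + 8. Each letter becomes 2×(its alphabet position, a=1..z=26) + 8.
Decoding 46 34 10 44 48: 46→(46−8)÷2=19=s, 34→(34−8)÷2=13=m, 10→(10−8)÷2=1=a, 44→(44−8)÷2=18=r, 48→(48−8)÷2=20=t.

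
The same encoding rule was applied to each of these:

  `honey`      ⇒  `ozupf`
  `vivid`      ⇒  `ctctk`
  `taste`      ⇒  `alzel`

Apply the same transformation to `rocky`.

Shifts by position in honey: pos 0: h→o (+7), pos 1: o→z (+11), pos 2: n→u (+7), pos 3: e→p (+11) — repeating every 2. It's a Vigenère-style cipher with numeric key [7,11]: position i shifts by key[i mod 2].
For rocky: r+7=y, o+11=z, c+7=j, k+11=v, y+7=f.

yzjvf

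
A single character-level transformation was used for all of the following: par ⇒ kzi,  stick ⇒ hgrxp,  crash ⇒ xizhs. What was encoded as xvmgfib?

century

Each pair mirrors across the alphabet (p↔k, a↔z, r↔i): positions sum to 25. This is the alphabet-reversal cipher (Atbash): a becomes z, b becomes y, etc.
Undoing it on xvmgfib: x↔c, v↔e, m↔n, g↔t, f↔u, i↔r, b↔y.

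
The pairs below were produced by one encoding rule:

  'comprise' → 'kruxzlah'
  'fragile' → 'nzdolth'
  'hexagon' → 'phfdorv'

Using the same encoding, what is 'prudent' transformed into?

The shift depends on letter class: consonant c→k is +8, but vowel o→r is +3. Two shifts are in play — +3 for a/e/i/o/u, +8 for every other letter.
For prudent: p(cons)+8=x, r(cons)+8=z, u(vowel)+3=x, d(cons)+8=l, e(vowel)+3=h, n(cons)+8=v, t(cons)+8=b.

xzxlhvb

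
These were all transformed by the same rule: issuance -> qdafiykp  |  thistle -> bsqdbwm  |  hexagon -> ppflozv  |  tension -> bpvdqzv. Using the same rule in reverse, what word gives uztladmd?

Shifts by position in issuance: pos 0: i→q (+8), pos 1: s→d (+11), pos 2: s→a (+8), pos 3: u→f (+11) — repeating every 2. It's a Vigenère-style cipher with numeric key [8,11]: position i shifts by key[i mod 2].
Reversing it on uztladmd: u−8=m, z−11=o, t−8=l, l−11=a, a−8=s, d−11=s, m−8=e, d−11=s.

molasses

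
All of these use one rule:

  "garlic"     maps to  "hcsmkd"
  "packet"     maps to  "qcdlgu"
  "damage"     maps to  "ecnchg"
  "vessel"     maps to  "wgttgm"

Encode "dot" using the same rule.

The shift depends on letter class: consonant g→h is +1, but vowel a→c is +2. Vowels shift forward by 2 and consonants shift forward by 1.
For dot: d(cons)+1=e, o(vowel)+2=q, t(cons)+1=u.

equ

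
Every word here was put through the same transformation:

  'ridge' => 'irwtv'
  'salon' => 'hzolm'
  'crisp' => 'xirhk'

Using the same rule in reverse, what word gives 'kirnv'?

Each pair mirrors across the alphabet (r↔i, i↔r, d↔w): positions sum to 25. Letters are reflected about the middle of the alphabet (position → 25−position): Atbash.
Undoing it on kirnv: k↔p, i↔r, r↔i, n↔m, v↔e.

prime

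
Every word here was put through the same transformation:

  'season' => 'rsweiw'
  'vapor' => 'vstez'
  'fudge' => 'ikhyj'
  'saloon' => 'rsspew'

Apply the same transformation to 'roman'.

reqsv

The output letters match the input read backwards, each shifted +4: season reversed is nosaes. The word is reversed, then every letter is shifted forward by 4.
Applying it to roman: reverse → namor; then shift: n+4=r, a+4=e, m+4=q, o+4=s, r+4=v.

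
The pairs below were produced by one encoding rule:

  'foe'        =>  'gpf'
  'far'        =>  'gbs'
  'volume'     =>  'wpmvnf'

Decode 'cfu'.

Compare letters: f→g is +1, o→p is +1, e→f is +1 — a constant shift. Every letter moves 1 place later in the alphabet, wrapping around z→a.
Undoing it on cfu: c−1=b, f−1=e, u−1=t.

bet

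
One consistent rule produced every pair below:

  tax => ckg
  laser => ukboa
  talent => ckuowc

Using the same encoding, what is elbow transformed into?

The shift depends on letter class: consonant t→c is +9, but vowel a→k is +10. The rule splits by letter class: vowels +10, consonants +9.
On elbow: e(vowel)+10=o, l(cons)+9=u, b(cons)+9=k, o(vowel)+10=y, w(cons)+9=f.

oukyf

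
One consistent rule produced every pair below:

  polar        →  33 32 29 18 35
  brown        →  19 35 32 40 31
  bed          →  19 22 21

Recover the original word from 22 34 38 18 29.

Each letter is replaced by its alphabet position (a=1..z=26) + 17.
Reversing it on 22 34 38 18 29: 22→(22−17)÷1=5=e, 34→(34−17)÷1=17=q, 38→(38−17)÷1=21=u, 18→(18−17)÷1=1=a, 29→(29−17)÷1=12=l.

equal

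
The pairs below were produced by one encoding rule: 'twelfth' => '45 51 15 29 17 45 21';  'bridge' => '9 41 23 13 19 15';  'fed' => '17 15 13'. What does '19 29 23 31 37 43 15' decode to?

t(#20)→45 and w(#23)→51: differences scale by 2, so n = 2·pos + 5. Each letter becomes 2×(its alphabet position, a=1..z=26) + 5.
Decoding 19 29 23 31 37 43 15: 19→(19−5)÷2=7=g, 29→(29−5)÷2=12=l, 23→(23−5)÷2=9=i, 31→(31−5)÷2=13=m, 37→(37−5)÷2=16=p, 43→(43−5)÷2=19=s, 15→(15−5)÷2=5=e.

glimpse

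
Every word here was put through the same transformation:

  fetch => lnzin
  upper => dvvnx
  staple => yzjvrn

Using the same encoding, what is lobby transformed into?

rxhhe

The shift depends on letter class: consonant f→l is +6, but vowel e→n is +9. Two shifts are in play — +9 for a/e/i/o/u, +6 for every other letter.
On lobby: l(cons)+6=r, o(vowel)+9=x, b(cons)+6=h, b(cons)+6=h, y(cons)+6=e.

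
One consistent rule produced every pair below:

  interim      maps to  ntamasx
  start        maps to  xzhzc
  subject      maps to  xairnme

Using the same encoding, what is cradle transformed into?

hxhluo

Each letter shifts forward by (position + 5), i.e. 5, 6, 7, … — the shift grows by one for each successive letter.
On cradle: c+5=h, r+6=x, a+7=h, d+8=l, l+9=u, e+10=o.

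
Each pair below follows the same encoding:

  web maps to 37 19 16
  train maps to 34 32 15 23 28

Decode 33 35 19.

The number is (letter's place in the alphabet, a=1) + 14.
Reversing it on 33 35 19: 33→(33−14)÷1=19=s, 35→(35−14)÷1=21=u, 19→(19−14)÷1=5=e.

sue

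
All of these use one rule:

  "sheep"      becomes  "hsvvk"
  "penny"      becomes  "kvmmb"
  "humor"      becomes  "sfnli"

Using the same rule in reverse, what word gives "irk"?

rip

Each pair mirrors across the alphabet (s↔h, h↔s, e↔v): positions sum to 25. Letters are reflected about the middle of the alphabet (position → 25−position): Atbash.
Decoding irk: i↔r, r↔i, k↔p.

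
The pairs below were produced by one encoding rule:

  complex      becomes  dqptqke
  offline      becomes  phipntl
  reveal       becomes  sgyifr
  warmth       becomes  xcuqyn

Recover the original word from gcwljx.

father

Letter i (0-indexed) is shifted by i+1, so successive shifts are 1, 2, 3, ….
Decoding gcwljx: g−1=f, c−2=a, w−3=t, l−4=h, j−5=e, x−6=r.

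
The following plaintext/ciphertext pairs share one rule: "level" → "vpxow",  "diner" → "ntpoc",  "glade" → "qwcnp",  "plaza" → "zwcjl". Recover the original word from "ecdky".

urban

Shifts by position in level: pos 0: l→v (+10), pos 1: e→p (+11), pos 2: v→x (+2), pos 3: e→o (+10), pos 4: l→w (+11) — repeating every 3. It's a Vigenère-style cipher with numeric key [10,11,2]: position i shifts by key[i mod 3].
Reversing it on ecdky: e−10=u, c−11=r, d−2=b, k−10=a, y−11=n.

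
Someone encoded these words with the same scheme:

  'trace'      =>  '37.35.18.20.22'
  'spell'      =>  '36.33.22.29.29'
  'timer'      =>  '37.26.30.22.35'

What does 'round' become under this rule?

35.32.38.31.21

t is letter #20 and maps to 37: an offset of 17. Letters become their 1-based position plus 17 (so a→18, b→19, …).
For round: r=18→35, o=15→32, u=21→38, n=14→31, d=4→21.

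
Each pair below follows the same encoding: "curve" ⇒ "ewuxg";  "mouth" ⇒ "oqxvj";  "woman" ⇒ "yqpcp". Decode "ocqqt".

manor

Shifts by position in curve: pos 0: c→e (+2), pos 1: u→w (+2), pos 2: r→u (+3), pos 3: v→x (+2), pos 4: e→g (+2) — repeating every 3. It's a Vigenère-style cipher with numeric key [2,2,3]: position i shifts by key[i mod 3].
Undoing it on ocqqt: o−2=m, c−2=a, q−3=n, q−2=o, t−2=r.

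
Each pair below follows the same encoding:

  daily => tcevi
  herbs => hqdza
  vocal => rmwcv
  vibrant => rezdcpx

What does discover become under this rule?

d(3)→t(19) and a(0)→c(2) fit y≡23x+2 (mod 26); the inverse of 23 mod 26 is 17. Each letter's alphabet position (a=0..z=25) is mapped through 23·x+2 mod 26 — an affine cipher.
On discover: d(3)→23·3+2≡19=t; i(8)→23·8+2≡4=e; s(18)→23·18+2≡0=a; c(2)→23·2+2≡22=w; o(14)→23·14+2≡12=m; v(21)→23·21+2≡17=r; e(4)→23·4+2≡16=q; r(17)→23·17+2≡3=d (all mod 26).

teawmrqd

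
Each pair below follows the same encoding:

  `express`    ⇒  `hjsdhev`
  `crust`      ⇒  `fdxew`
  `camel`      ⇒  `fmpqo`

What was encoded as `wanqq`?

token

It's a Vigenère-style cipher with numeric key [3,12]: position i shifts by key[i mod 2].
Undoing it on wanqq: w−3=t, a−12=o, n−3=k, q−12=e, q−3=n.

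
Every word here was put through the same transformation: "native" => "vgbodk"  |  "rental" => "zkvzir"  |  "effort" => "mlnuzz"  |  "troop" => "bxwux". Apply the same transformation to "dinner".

Shifts by position in native: pos 0: n→v (+8), pos 1: a→g (+6), pos 2: t→b (+8), pos 3: i→o (+6) — repeating every 2. A repeating key of period 2 is used — shifts +8, +6 over and over.
Applying it to dinner: d+8=l, i+6=o, n+8=v, n+6=t, e+8=m, r+6=x.

lovtmx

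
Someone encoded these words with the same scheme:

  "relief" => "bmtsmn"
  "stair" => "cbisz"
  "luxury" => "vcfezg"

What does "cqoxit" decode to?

Shifts by position in relief: pos 0: r→b (+10), pos 1: e→m (+8), pos 2: l→t (+8), pos 3: i→s (+10), pos 4: e→m (+8), pos 5: f→n (+8) — repeating every 3. It's a Vigenère-style cipher with numeric key [10,8,8]: position i shifts by key[i mod 3].
Decoding cqoxit: c−10=s, q−8=i, o−8=g, x−10=n, i−8=a, t−8=l.

signal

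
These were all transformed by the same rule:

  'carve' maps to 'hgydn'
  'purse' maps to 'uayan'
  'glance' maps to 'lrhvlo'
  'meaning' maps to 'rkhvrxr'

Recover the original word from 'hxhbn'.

crate

In carve: c→h is +5, a→g is +6, r→y is +7, v→d is +8 — the shift increases by 1 each position. Letter i (0-indexed) is shifted by i+5, so successive shifts are 5, 6, 7, ….
Decoding hxhbn: h−5=c, x−6=r, h−7=a, b−8=t, n−9=e.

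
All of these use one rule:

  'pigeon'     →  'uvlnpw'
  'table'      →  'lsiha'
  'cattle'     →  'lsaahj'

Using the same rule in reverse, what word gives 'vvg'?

zoo

The output letters match the input read backwards, each shifted +7: pigeon reversed is noegip. Read the word backwards and shift each letter +7.
Undoing it on vvg: shift back: v−7=o, v−7=o, g−7=z → ooz; then reverse → zoo.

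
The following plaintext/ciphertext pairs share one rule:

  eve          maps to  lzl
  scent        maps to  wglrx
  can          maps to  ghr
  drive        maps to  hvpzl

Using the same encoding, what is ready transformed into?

vlhhc

The rule splits by letter class: vowels +7, consonants +4.
For ready: r(cons)+4=v, e(vowel)+7=l, a(vowel)+7=h, d(cons)+4=h, y(cons)+4=c.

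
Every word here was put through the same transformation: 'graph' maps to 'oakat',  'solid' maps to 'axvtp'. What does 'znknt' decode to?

Letter i (0-indexed) is shifted by i+8, so successive shifts are 8, 9, 10, ….
Reversing it on znknt: z−8=r, n−9=e, k−10=a, n−11=c, t−12=h.

reach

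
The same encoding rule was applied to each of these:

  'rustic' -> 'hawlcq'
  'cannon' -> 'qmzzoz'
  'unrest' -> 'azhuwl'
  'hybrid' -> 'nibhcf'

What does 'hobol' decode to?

robot

r(17)→h(7) and u(20)→a(0) fit y≡15x+12 (mod 26); the inverse of 15 mod 26 is 7. This is an affine cipher: with a=0,…,z=25, each position x becomes (15x+12) mod 26.
Undoing it on hobol: h(7)→7·(7−12)≡17=r; o(14)→7·(14−12)≡14=o; b(1)→7·(1−12)≡1=b; o(14)→7·(14−12)≡14=o; l(11)→7·(11−12)≡19=t (all mod 26).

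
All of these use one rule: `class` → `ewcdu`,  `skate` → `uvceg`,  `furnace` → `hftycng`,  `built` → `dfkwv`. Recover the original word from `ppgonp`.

Shifts by position in class: pos 0: c→e (+2), pos 1: l→w (+11), pos 2: a→c (+2), pos 3: s→d (+11) — repeating every 2. It's a Vigenère-style cipher with numeric key [2,11]: position i shifts by key[i mod 2].
Reversing it on ppgonp: p−2=n, p−11=e, g−2=e, o−11=d, n−2=l, p−11=e.

needle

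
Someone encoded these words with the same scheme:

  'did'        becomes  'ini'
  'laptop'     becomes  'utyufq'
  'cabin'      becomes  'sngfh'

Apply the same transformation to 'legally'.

dqqfljq

Two steps: reverse the string, then apply a Caesar shift of +5.
Applying it to legally: reverse → yllagel; then shift: y+5=d, l+5=q, l+5=q, a+5=f, g+5=l, e+5=j, l+5=q.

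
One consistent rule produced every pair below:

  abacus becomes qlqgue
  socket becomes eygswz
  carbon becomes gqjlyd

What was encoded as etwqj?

a(0)→q(16) and b(1)→l(11) fit y≡21x+16 (mod 26); the inverse of 21 mod 26 is 5. This is an affine cipher: with a=0,…,z=25, each position x becomes (21x+16) mod 26.
Reversing it on etwqj: e(4)→5·(4−16)≡18=s; t(19)→5·(19−16)≡15=p; w(22)→5·(22−16)≡4=e; q(16)→5·(16−16)≡0=a; j(9)→5·(9−16)≡17=r (all mod 26).

spear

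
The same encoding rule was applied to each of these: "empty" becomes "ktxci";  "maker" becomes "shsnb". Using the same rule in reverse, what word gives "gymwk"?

arena

In empty: e→k is +6, m→t is +7, p→x is +8, t→c is +9 — the shift increases by 1 each position. The shift increases by 1 at each position, starting from +6: 6, 7, 8, ….
Reversing it on gymwk: g−6=a, y−7=r, m−8=e, w−9=n, k−10=a.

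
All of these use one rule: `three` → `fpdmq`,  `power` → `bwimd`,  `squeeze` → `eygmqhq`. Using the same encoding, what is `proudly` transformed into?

bzacptk

The shifts repeat in a cycle of length 2: positions 0,1,… shift by +12, +8, then the pattern repeats.
For proudly: p+12=b, r+8=z, o+12=a, u+8=c, d+12=p, l+8=t, y+12=k.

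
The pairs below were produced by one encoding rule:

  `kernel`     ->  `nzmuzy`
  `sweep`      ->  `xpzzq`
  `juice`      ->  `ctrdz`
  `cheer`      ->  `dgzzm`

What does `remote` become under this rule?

mzjfiz

Treating letters as 0–25, the rule is x ↦ 11x + 7 (mod 26).
For remote: r(17)→11·17+7≡12=m; e(4)→11·4+7≡25=z; m(12)→11·12+7≡9=j; o(14)→11·14+7≡5=f; t(19)→11·19+7≡8=i; e(4)→11·4+7≡25=z (all mod 26).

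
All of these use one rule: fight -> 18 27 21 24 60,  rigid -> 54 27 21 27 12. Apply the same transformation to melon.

39 15 36 45 42

f(#6)→18 and i(#9)→27: differences scale by 3, so n = 3·pos + 0. Each letter becomes 3×(its alphabet position, a=1..z=26).
For melon: m=13→39, e=5→15, l=12→36, o=15→45, n=14→42.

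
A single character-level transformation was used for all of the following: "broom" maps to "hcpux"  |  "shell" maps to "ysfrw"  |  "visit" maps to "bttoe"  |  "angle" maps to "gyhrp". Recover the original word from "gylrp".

Shifts by position in broom: pos 0: b→h (+6), pos 1: r→c (+11), pos 2: o→p (+1), pos 3: o→u (+6), pos 4: m→x (+11) — repeating every 3. It's a Vigenère-style cipher with numeric key [6,11,1]: position i shifts by key[i mod 3].
Decoding gylrp: g−6=a, y−11=n, l−1=k, r−6=l, p−11=e.

ankle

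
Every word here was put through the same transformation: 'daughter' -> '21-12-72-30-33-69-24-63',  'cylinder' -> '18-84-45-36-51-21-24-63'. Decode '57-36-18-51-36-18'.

picnic

With a=1..z=26, the number is 3·pos + 9.
Decoding 57-36-18-51-36-18: 57→(57−9)÷3=16=p, 36→(36−9)÷3=9=i, 18→(18−9)÷3=3=c, 51→(51−9)÷3=14=n, 36→(36−9)÷3=9=i, 18→(18−9)÷3=3=c.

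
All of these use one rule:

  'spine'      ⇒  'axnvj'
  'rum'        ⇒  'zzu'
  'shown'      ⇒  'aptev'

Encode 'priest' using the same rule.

xznjab

The shift depends on letter class: consonant s→a is +8, but vowel i→n is +5. The rule splits by letter class: vowels +5, consonants +8.
On priest: p(cons)+8=x, r(cons)+8=z, i(vowel)+5=n, e(vowel)+5=j, s(cons)+8=a, t(cons)+8=b.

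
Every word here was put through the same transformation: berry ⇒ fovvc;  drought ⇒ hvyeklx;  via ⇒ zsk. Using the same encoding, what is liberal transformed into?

Vowels shift forward by 10 and consonants shift forward by 4.
On liberal: l(cons)+4=p, i(vowel)+10=s, b(cons)+4=f, e(vowel)+10=o, r(cons)+4=v, a(vowel)+10=k, l(cons)+4=p.

psfovkp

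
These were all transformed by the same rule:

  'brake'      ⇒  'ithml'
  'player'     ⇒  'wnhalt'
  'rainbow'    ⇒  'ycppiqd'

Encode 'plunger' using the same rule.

wnbpngy

Shifts by position in brake: pos 0: b→i (+7), pos 1: r→t (+2), pos 2: a→h (+7), pos 3: k→m (+2) — repeating every 2. A repeating key of period 2 is used — shifts +7, +2 over and over.
On plunger: p+7=w, l+2=n, u+7=b, n+2=p, g+7=n, e+2=g, r+7=y.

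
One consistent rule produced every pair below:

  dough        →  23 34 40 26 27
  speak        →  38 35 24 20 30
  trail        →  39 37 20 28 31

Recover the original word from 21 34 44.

boy

d is letter #4 and maps to 23: an offset of 19. Letters become their 1-based position plus 19 (so a→20, b→21, …).
Reversing it on 21 34 44: 21→(21−19)÷1=2=b, 34→(34−19)÷1=15=o, 44→(44−19)÷1=25=y.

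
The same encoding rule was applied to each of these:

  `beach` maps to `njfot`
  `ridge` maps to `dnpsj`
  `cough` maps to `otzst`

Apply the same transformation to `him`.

tny

The shift depends on letter class: consonant b→n is +12, but vowel e→j is +5. Two shifts are in play — +5 for a/e/i/o/u, +12 for every other letter.
For him: h(cons)+12=t, i(vowel)+5=n, m(cons)+12=y.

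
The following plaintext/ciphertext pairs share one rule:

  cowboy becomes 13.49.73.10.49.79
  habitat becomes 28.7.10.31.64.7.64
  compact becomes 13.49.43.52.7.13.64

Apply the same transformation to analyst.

c(#3)→13 and o(#15)→49: differences scale by 3, so n = 3·pos + 4. With a=1..z=26, the number is 3·pos + 4.
For analyst: a=1→7, n=14→46, a=1→7, l=12→40, y=25→79, s=19→61, t=20→64.

7.46.7.40.79.61.64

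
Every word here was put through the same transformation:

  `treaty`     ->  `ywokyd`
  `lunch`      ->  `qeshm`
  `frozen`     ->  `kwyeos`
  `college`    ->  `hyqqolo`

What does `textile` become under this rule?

yocysqo

The shift depends on letter class: consonant t→y is +5, but vowel e→o is +10. Vowels shift forward by 10 and consonants shift forward by 5.
Applying it to textile: t(cons)+5=y, e(vowel)+10=o, x(cons)+5=c, t(cons)+5=y, i(vowel)+10=s, l(cons)+5=q, e(vowel)+10=o.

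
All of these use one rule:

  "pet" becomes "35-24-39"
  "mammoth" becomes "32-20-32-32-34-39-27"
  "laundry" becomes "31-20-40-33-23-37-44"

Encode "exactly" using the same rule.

p is letter #16 and maps to 35: an offset of 19. Letters become their 1-based position plus 19 (so a→20, b→21, …).
Applying it to exactly: e=5→24, x=24→43, a=1→20, c=3→22, t=20→39, l=12→31, y=25→44.

24-43-20-22-39-31-44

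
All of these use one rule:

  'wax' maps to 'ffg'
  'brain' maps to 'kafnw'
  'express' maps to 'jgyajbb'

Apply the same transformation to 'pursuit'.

yzabznc

The shift depends on letter class: consonant w→f is +9, but vowel a→f is +5. Vowels shift forward by 5 and consonants shift forward by 9.
On pursuit: p(cons)+9=y, u(vowel)+5=z, r(cons)+9=a, s(cons)+9=b, u(vowel)+5=z, i(vowel)+5=n, t(cons)+9=c.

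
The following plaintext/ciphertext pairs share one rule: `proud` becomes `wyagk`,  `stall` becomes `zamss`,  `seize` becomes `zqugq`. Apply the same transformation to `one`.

auq

The shift depends on letter class: consonant p→w is +7, but vowel o→a is +12. Two shifts are in play — +12 for a/e/i/o/u, +7 for every other letter.
Applying it to one: o(vowel)+12=a, n(cons)+7=u, e(vowel)+12=q.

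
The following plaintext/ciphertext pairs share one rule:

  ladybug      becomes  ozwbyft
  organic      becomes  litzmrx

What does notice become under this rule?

Each pair mirrors across the alphabet (l↔o, a↔z, d↔w): positions sum to 25. This is the alphabet-reversal cipher (Atbash): a becomes z, b becomes y, etc.
Applying it to notice: n↔m, o↔l, t↔g, i↔r, c↔x, e↔v.

mlgrxv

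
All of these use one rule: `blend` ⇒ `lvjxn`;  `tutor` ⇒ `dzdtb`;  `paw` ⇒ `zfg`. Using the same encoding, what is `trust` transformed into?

dbzcd

The shift depends on letter class: consonant b→l is +10, but vowel e→j is +5. Two shifts are in play — +5 for a/e/i/o/u, +10 for every other letter.
On trust: t(cons)+10=d, r(cons)+10=b, u(vowel)+5=z, s(cons)+10=c, t(cons)+10=d.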